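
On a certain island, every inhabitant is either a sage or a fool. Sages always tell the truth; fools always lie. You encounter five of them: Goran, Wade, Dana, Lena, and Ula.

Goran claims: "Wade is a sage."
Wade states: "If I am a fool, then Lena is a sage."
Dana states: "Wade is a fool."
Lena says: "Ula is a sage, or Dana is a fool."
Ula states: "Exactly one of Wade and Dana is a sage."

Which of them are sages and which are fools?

Goran: sage, Wade: sage, Dana: fool, Lena: sage, Ula: sage

Consider Goran. Suppose Goran is a fool.
Then no assignment of the remaining roles makes every statement match its speaker's type — contradiction.
So Goran is a sage.
Consider Wade. Suppose Wade is a fool.
Then Goran's statement comes out false, contradicting Goran being a sage.
So Wade is a sage.
With that fixed, Dana's statement is false, so Dana is a fool.
With that fixed, Lena's statement is true, so Lena is a sage.
With that fixed, Ula's statement is true, so Ula is a sage.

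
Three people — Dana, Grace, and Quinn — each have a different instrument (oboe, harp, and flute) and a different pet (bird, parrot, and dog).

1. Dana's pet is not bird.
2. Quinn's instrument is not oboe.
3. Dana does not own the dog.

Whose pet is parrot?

Dana

With clues 1–3, Grace and Quinn are impossible for the one with pet parrot.
That leaves Dana.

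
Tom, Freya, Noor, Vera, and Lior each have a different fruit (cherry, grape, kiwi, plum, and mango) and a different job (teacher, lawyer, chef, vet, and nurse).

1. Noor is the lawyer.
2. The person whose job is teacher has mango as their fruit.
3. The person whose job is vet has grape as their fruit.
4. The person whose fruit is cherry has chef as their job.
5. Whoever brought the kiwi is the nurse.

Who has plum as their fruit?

Noor

With clues 1–5, Freya, Lior, Tom, and Vera are impossible for the one with fruit plum.
That leaves Noor.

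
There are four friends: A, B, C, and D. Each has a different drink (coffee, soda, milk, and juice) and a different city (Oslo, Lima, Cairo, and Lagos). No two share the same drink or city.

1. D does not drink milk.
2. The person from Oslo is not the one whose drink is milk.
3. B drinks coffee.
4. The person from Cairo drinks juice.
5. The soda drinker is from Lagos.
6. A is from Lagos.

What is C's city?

Lima

With clues 1–5, Oslo is impossible for C's city.
With clues 1–6, Cairo and Lagos are impossible for C's city.
That leaves Lima.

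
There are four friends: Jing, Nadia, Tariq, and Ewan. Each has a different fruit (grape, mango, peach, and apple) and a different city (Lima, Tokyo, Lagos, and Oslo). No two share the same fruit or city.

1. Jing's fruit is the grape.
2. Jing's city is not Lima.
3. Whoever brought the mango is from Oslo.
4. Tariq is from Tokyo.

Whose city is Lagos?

With clues 1–4, Ewan, Nadia, and Tariq are impossible for the one with city Lagos.
That leaves Jing.

Jing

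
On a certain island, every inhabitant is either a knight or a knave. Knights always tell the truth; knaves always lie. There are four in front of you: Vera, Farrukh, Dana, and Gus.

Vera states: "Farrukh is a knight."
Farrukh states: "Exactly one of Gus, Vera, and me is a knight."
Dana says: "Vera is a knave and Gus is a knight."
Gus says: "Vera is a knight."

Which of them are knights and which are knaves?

Vera: knave, Farrukh: knave, Dana: knave, Gus: knave

Consider Vera. Suppose Vera is a knight.
Then no assignment of the remaining roles makes every statement match its speaker's type — contradiction.
So Vera is a knave.
With that fixed, Gus's statement is false, so Gus is a knave.
With that fixed, Dana's statement is false, so Dana is a knave.
Consider Farrukh. Suppose Farrukh is a knight.
Then Vera's statement comes out true, contradicting Vera being a knave.
So Farrukh is a knave.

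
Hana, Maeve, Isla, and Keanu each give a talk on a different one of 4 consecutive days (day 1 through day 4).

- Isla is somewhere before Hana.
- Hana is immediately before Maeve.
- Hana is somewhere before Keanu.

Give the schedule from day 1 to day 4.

Isla, Hana, Maeve, Keanu

From clue 1: Hana is in {2,3,4}.
From clues 1–2: Hana is in {2,3}.
From clues 1–3: Isla → day 1, Hana → day 2, Maeve → day 3, Keanu → day 4.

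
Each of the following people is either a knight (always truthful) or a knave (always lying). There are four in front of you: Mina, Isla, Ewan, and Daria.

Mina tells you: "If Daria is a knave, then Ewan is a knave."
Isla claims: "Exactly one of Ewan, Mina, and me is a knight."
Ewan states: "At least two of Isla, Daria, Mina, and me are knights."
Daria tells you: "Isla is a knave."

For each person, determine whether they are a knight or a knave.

Consider Mina. Suppose Mina is a knave.
Then no assignment of the remaining roles makes every statement match its speaker's type — contradiction.
So Mina is a knight.
Consider Isla. Suppose Isla is a knight.
Then Isla's own statement would have to be true, but it can't be — contradiction.
So Isla is a knave.
With that fixed, Daria's statement is true, so Daria is a knight.
With that fixed, Ewan's statement is true, so Ewan is a knight.

Mina: knight, Isla: knave, Ewan: knight, Daria: knight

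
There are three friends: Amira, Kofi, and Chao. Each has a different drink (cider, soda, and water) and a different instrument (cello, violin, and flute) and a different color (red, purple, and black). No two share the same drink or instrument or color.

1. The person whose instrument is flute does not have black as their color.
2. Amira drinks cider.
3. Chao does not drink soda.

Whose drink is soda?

With clues 1–2, Amira is impossible for the one with drink soda.
With clues 1–3, Chao is impossible for the one with drink soda.
That leaves Kofi.

Kofi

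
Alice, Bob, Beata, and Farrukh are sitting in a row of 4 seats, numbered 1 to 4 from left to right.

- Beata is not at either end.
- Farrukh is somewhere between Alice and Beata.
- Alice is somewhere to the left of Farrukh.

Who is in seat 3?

Beata

With clues 1–2, Alice and Bob are ruled out for seat 3.
With clues 1–3, Farrukh is ruled out for seat 3.
So seat 3 is Beata.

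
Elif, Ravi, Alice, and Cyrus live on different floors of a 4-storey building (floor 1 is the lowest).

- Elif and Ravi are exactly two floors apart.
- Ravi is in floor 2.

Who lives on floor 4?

With clues 1–2, Alice, Cyrus, and Ravi are ruled out for floor 4.
So floor 4 is Elif.

Elif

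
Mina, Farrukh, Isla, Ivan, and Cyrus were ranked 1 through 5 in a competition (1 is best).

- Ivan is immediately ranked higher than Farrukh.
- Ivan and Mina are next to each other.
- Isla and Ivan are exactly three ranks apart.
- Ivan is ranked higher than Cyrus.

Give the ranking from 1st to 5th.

Mina, Ivan, Farrukh, Cyrus, Isla

From clue 1: Farrukh is in {2,3,4,5}.
From clues 1–2: Mina is in {1,2,3}.
From clues 1–3: Mina is in {1,3}.
From clues 1–4: Mina → rank 1, Ivan → rank 2, Farrukh → rank 3, Cyrus → rank 4, Isla → rank 5.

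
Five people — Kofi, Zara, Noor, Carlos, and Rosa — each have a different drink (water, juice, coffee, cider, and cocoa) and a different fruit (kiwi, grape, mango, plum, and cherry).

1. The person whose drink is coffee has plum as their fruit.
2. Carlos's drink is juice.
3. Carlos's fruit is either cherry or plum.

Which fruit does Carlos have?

cherry

With clues 1–2, plum is impossible for Carlos's fruit.
With clues 1–3, grape, kiwi, and mango are impossible for Carlos's fruit.
That leaves cherry.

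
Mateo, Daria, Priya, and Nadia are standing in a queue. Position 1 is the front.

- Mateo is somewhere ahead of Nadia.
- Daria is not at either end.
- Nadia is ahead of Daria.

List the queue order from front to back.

From clue 1: Mateo is in {1,2,3}.
From clues 1–2: Daria is in {2,3}.
From clues 1–3: Mateo → position 1, Nadia → position 2, Daria → position 3, Priya → position 4.

Mateo, Nadia, Daria, Priya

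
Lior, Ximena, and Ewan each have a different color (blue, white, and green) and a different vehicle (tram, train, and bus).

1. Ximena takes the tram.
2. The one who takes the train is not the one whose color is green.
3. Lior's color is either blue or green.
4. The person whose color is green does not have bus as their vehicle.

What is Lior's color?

blue

With clues 1–3, white is impossible for Lior's color.
With clues 1–4, green is impossible for Lior's color.
That leaves blue.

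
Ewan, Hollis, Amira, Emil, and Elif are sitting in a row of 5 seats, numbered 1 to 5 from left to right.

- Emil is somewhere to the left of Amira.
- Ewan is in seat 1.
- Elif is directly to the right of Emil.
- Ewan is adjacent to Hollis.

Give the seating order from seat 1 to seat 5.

Ewan, Hollis, Emil, Elif, Amira

From clue 1: Amira is in {2,3,4,5}.
From clues 1–2: Ewan → seat 1.
From clues 1–3: Amira is in {4,5}.
From clues 1–4: Hollis → seat 2, Emil → seat 3, Elif → seat 4, Amira → seat 5.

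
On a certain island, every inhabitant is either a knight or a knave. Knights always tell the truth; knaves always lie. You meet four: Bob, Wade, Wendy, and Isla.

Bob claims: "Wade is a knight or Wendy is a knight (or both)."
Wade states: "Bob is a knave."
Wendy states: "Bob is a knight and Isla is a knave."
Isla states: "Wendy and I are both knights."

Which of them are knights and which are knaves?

Consider Bob. Suppose Bob is a knave.
Then no assignment of the remaining roles makes every statement match its speaker's type — contradiction.
So Bob is a knight.
With that fixed, Wade's statement is false, so Wade is a knave.
Consider Wendy. Suppose Wendy is a knave.
Then Bob's statement comes out false, contradicting Bob being a knight.
So Wendy is a knight.
Consider Isla. Suppose Isla is a knight.
Then Wendy's statement comes out false, contradicting Wendy being a knight.
So Isla is a knave.

Bob: knight, Wade: knave, Wendy: knight, Isla: knave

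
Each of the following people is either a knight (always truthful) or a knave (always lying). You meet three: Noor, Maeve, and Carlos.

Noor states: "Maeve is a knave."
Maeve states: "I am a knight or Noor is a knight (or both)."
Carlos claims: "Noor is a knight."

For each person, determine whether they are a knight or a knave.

Consider Noor. Suppose Noor is a knight.
Then no assignment of the remaining roles makes every statement match its speaker's type — contradiction.
So Noor is a knave.
With that fixed, Carlos's statement is false, so Carlos is a knave.
Consider Maeve. Suppose Maeve is a knave.
Then Noor's statement comes out true, contradicting Noor being a knave.
So Maeve is a knight.

Noor: knave, Maeve: knight, Carlos: knave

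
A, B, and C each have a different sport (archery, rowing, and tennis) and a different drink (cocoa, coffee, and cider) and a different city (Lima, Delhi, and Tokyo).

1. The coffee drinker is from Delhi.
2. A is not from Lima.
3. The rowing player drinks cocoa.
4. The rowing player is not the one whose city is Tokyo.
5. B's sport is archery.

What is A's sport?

With clues 1–4, rowing is impossible for A's sport.
With clues 1–5, archery is impossible for A's sport.
That leaves tennis.

tennis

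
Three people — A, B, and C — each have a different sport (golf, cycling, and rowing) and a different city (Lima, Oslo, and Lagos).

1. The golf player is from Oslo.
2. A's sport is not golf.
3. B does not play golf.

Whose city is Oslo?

With clues 1–2, A is impossible for the one with city Oslo.
With clues 1–3, B is impossible for the one with city Oslo.
That leaves C.

C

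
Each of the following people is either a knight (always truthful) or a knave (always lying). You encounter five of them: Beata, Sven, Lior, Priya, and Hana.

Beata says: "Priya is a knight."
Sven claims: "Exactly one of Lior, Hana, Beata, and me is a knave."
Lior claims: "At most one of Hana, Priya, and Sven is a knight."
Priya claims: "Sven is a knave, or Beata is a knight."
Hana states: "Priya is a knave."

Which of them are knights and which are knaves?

Consider Beata. Suppose Beata is a knave.
Then no assignment of the remaining roles makes every statement match its speaker's type — contradiction.
So Beata is a knight.
With that fixed, Priya's statement is true, so Priya is a knight.
With that fixed, Hana's statement is false, so Hana is a knave.
Consider Sven. Suppose Sven is a knight.
Then no assignment of the remaining roles makes every statement match its speaker's type — contradiction.
So Sven is a knave.
With that fixed, Lior's statement is true, so Lior is a knight.

Beata: knight, Sven: knave, Lior: knight, Priya: knight, Hana: knave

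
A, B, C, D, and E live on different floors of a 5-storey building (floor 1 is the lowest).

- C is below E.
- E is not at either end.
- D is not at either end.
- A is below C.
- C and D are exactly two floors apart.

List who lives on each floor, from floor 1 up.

From clue 1: C is in {1,2,3,4}.
From clues 1–2: C is in {1,2,3}.
From clues 1–4: A → floor 1, B → floor 5.
From clues 1–5: C → floor 2, E → floor 3, D → floor 4.

A, C, E, D, B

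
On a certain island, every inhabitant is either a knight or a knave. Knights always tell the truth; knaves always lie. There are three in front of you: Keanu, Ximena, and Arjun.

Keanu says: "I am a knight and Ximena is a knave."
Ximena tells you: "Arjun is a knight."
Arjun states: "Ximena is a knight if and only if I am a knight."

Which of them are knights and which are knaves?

Consider Keanu. Suppose Keanu is a knight.
Then no assignment of the remaining roles makes every statement match its speaker's type — contradiction.
So Keanu is a knave.
Consider Ximena. Suppose Ximena is a knave.
Then whichever role Arjun has, Arjun's statement has the wrong truth value — contradiction.
So Ximena is a knight.
Consider Arjun. Suppose Arjun is a knave.
Then Ximena's statement comes out false, contradicting Ximena being a knight.
So Arjun is a knight.

Keanu: knave, Ximena: knight, Arjun: knight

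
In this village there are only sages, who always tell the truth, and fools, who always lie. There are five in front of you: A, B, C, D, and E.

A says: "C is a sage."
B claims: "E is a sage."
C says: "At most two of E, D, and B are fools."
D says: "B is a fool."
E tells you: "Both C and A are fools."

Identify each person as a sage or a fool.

Consider A. Suppose A is a fool.
Then no assignment of the remaining roles makes every statement match its speaker's type — contradiction.
So A is a sage.
With that fixed, E's statement is false, so E is a fool.
With that fixed, B's statement is false, so B is a fool.
With that fixed, D's statement is true, so D is a sage.
With that fixed, C's statement is true, so C is a sage.

A: sage, B: fool, C: sage, D: sage, E: fool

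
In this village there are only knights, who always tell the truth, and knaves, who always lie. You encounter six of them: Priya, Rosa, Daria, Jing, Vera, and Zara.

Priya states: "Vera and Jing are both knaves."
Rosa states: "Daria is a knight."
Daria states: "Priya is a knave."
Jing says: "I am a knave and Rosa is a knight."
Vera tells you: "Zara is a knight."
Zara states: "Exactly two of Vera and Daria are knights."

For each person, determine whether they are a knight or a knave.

Priya: knight, Rosa: knave, Daria: knave, Jing: knave, Vera: knave, Zara: knave

Consider Priya. Suppose Priya is a knave.
Then no assignment of the remaining roles makes every statement match its speaker's type — contradiction.
So Priya is a knight.
With that fixed, Daria's statement is false, so Daria is a knave.
With that fixed, Zara's statement is false, so Zara is a knave.
With that fixed, Rosa's statement is false, so Rosa is a knave.
With that fixed, Jing's statement is false, so Jing is a knave.
With that fixed, Vera's statement is false, so Vera is a knave.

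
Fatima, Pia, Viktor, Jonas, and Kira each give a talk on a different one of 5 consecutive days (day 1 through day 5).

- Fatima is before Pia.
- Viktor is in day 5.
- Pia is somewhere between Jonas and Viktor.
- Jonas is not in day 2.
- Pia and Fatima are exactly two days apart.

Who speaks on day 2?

With clues 1–2, Viktor is ruled out for day 2.
With clues 1–3, Pia is ruled out for day 2.
With clues 1–4, Jonas is ruled out for day 2.
With clues 1–5, Kira is ruled out for day 2.
So day 2 is Fatima.

Fatima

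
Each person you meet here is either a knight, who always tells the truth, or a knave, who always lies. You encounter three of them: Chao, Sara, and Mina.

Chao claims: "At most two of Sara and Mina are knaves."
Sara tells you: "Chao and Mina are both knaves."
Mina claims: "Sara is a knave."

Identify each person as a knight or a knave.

Regardless of anyone's role, Chao's statement is true, so Chao is a knight.
With that fixed, Sara's statement is false, so Sara is a knave.
With that fixed, Mina's statement is true, so Mina is a knight.

Chao: knight, Sara: knave, Mina: knight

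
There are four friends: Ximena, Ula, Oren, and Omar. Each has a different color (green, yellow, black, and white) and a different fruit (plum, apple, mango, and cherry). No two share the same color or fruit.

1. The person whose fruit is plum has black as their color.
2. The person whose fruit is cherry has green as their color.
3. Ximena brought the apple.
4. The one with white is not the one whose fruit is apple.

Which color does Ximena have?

yellow

With clues 1–3, black and green are impossible for Ximena's color.
With clues 1–4, white is impossible for Ximena's color.
That leaves yellow.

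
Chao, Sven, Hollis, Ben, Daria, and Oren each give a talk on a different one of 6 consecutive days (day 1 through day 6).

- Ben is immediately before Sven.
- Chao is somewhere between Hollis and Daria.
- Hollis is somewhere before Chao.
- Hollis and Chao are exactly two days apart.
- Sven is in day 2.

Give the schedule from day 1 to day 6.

Ben, Sven, Hollis, Oren, Chao, Daria

From clue 1: Sven is in {2,3,4,5,6}.
From clues 1–2: Chao is in {2,3,4,5}.
From clues 1–4: Chao is in {3,5}.
From clues 1–5: Ben → day 1, Sven → day 2, Hollis → day 3, Oren → day 4, Chao → day 5, Daria → day 6.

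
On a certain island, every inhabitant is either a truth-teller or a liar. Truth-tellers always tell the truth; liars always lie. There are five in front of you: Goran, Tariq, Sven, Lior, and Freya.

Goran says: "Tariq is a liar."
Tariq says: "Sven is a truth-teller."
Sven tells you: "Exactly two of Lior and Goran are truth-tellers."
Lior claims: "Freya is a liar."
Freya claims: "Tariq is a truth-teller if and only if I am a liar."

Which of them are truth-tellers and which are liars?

Goran: truth-teller, Tariq: liar, Sven: liar, Lior: liar, Freya: truth-teller

Consider Goran. Suppose Goran is a liar.
Then no assignment of the remaining roles makes every statement match its speaker's type — contradiction.
So Goran is a truth-teller.
Consider Tariq. Suppose Tariq is a truth-teller.
Then Goran's statement comes out false, contradicting Goran being a truth-teller.
So Tariq is a liar.
Consider Sven. Suppose Sven is a truth-teller.
Then Tariq's statement comes out true, contradicting Tariq being a liar.
So Sven is a liar.
Consider Lior. Suppose Lior is a truth-teller.
Then Sven's statement comes out true, contradicting Sven being a liar.
So Lior is a liar.
Consider Freya. Suppose Freya is a liar.
Then Lior's statement comes out true, contradicting Lior being a liar.
So Freya is a truth-teller.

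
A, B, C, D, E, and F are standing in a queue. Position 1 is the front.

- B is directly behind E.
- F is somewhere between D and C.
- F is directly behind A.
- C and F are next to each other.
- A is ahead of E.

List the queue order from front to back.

D, A, F, C, E, B

From clue 1: B is in {2,3,4,5,6}.
From clues 1–2: F is in {2,3,4,5}.
From clues 1–3: A is in {2,4}.
From clues 1–5: D → position 1, A → position 2, F → position 3, C → position 4, E → position 5, B → position 6.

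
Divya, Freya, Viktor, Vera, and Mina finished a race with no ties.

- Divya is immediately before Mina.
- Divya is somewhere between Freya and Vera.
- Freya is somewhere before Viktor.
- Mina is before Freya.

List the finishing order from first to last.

Vera, Divya, Mina, Freya, Viktor

From clue 1: Divya is in {1,2,3,4}.
From clues 1–2: Divya is in {2,3}.
From clues 1–4: Vera → place 1, Divya → place 2, Mina → place 3, Freya → place 4, Viktor → place 5.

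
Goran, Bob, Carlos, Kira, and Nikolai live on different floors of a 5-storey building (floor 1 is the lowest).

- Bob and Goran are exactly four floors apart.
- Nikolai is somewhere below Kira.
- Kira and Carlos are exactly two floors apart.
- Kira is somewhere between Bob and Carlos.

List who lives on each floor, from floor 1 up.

From clue 1: Goran is in {1,5}.
From clues 1–3: Carlos → floor 2, Nikolai → floor 3, Kira → floor 4.
From clues 1–4: Goran → floor 1, Bob → floor 5.

Goran, Carlos, Nikolai, Kira, Bob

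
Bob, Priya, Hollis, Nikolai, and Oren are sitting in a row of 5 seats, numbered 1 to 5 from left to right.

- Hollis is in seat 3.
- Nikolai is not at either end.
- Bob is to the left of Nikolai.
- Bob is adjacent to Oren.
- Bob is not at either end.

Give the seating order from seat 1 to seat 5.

Oren, Bob, Hollis, Nikolai, Priya

From clue 1: Hollis → seat 3.
From clues 1–2: Nikolai is in {2,4}.
From clues 1–3: Bob is in {1,2}.
From clues 1–4: Nikolai → seat 4, Priya → seat 5.
From clues 1–5: Oren → seat 1, Bob → seat 2.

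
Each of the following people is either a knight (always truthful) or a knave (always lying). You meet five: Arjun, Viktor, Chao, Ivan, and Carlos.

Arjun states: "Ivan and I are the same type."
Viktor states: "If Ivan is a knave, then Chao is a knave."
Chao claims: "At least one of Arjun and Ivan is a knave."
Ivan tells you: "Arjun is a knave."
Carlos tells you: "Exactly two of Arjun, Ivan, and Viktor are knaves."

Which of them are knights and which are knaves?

Arjun: knave, Viktor: knight, Chao: knight, Ivan: knight, Carlos: knave

Consider Arjun. Suppose Arjun is a knight.
Then no assignment of the remaining roles makes every statement match its speaker's type — contradiction.
So Arjun is a knave.
With that fixed, Chao's statement is true, so Chao is a knight.
With that fixed, Ivan's statement is true, so Ivan is a knight.
With that fixed, Viktor's statement is true, so Viktor is a knight.
With that fixed, Carlos's statement is false, so Carlos is a knave.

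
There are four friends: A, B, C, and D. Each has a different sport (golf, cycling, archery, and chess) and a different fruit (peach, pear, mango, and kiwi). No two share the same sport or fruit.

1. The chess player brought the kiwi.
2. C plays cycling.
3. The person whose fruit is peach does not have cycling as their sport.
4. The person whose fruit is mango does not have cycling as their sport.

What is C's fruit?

With clues 1–2, kiwi is impossible for C's fruit.
With clues 1–3, peach is impossible for C's fruit.
With clues 1–4, mango is impossible for C's fruit.
That leaves pear.

pear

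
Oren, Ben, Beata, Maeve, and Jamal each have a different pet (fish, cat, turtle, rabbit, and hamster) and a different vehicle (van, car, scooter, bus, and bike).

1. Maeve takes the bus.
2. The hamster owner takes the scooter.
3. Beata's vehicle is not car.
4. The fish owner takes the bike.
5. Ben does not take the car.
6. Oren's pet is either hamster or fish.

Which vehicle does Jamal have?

car

Clue 1 rules out bus for Jamal's vehicle.
With clues 1–6, bike, scooter, and van are impossible for Jamal's vehicle.
That leaves car.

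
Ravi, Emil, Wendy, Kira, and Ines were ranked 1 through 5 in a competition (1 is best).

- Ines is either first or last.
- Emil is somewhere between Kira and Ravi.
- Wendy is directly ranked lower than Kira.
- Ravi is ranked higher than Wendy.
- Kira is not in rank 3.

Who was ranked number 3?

With clue 1, Ines is ruled out for rank 3.
With clues 1–3, Ravi is ruled out for rank 3.
With clues 1–4, Wendy is ruled out for rank 3.
With clues 1–5, Kira is ruled out for rank 3.
So rank 3 is Emil.

Emil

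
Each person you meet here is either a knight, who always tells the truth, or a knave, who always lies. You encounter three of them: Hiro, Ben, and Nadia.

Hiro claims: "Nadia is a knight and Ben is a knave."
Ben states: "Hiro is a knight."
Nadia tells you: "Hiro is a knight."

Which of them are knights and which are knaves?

Consider Hiro. Suppose Hiro is a knight.
Then no assignment of the remaining roles makes every statement match its speaker's type — contradiction.
So Hiro is a knave.
With that fixed, Ben's statement is false, so Ben is a knave.
With that fixed, Nadia's statement is false, so Nadia is a knave.

Hiro: knave, Ben: knave, Nadia: knave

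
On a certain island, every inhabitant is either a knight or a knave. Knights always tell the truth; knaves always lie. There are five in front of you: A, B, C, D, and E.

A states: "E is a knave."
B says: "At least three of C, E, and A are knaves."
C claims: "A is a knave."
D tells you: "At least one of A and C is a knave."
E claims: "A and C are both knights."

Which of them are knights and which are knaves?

A: knight, B: knave, C: knave, D: knight, E: knave

Consider A. Suppose A is a knave.
Then no assignment of the remaining roles makes every statement match its speaker's type — contradiction.
So A is a knight.
With that fixed, B's statement is false, so B is a knave.
With that fixed, C's statement is false, so C is a knave.
With that fixed, D's statement is true, so D is a knight.
With that fixed, E's statement is false, so E is a knave.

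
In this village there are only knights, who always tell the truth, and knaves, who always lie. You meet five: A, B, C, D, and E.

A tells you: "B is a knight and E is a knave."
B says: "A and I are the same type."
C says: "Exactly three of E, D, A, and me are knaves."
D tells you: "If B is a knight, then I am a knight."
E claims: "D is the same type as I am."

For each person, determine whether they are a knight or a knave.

A: knight, B: knight, C: knave, D: knight, E: knave

Consider A. Suppose A is a knave.
Then whichever role B has, B's statement has the wrong truth value — contradiction.
So A is a knight.
Consider B. Suppose B is a knave.
Then A's statement comes out false, contradicting A being a knight.
So B is a knight.
Consider C. Suppose C is a knight.
Then C's own statement would have to be true, but it can't be — contradiction.
So C is a knave.
Consider D. Suppose D is a knave.
Then whichever role E has, E's statement has the wrong truth value — contradiction.
So D is a knight.
Consider E. Suppose E is a knight.
Then A's statement comes out false, contradicting A being a knight.
So E is a knave.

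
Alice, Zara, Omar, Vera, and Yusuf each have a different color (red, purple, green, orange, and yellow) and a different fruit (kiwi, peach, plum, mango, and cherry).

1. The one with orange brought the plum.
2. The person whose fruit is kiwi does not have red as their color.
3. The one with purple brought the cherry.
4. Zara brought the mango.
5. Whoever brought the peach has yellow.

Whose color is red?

With clues 1–5, Alice, Omar, Vera, and Yusuf are impossible for the one with color red.
That leaves Zara.

Zara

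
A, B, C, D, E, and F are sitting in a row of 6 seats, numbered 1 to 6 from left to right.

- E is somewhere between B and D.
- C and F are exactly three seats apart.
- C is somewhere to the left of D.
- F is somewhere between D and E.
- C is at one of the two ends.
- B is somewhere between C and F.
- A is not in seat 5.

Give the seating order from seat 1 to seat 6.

From clue 1: E is in {2,3,4,5}.
From clues 1–4: C is in {1,2}.
From clues 1–5: C → seat 1, F → seat 4.
From clues 1–6: B → seat 2, E → seat 3.
From clues 1–7: D → seat 5, A → seat 6.

C, B, E, F, D, A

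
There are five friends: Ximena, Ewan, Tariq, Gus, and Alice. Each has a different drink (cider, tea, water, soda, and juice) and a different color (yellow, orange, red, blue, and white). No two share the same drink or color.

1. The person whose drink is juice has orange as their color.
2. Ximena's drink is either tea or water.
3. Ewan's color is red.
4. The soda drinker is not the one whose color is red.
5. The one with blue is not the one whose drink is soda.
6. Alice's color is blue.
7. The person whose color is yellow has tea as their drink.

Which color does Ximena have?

With clues 1–2, orange is impossible for Ximena's color.
With clues 1–3, red is impossible for Ximena's color.
With clues 1–6, blue is impossible for Ximena's color.
With clues 1–7, white is impossible for Ximena's color.
That leaves yellow.

yellow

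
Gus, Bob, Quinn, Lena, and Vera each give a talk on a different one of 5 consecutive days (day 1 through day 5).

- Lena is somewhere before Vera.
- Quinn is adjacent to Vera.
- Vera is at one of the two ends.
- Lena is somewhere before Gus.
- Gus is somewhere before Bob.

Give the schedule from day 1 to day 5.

From clue 1: Lena is in {1,2,3,4}.
From clues 1–2: Lena is in {1,2,3}.
From clues 1–3: Quinn → day 4, Vera → day 5.
From clues 1–4: Gus is in {2,3}.
From clues 1–5: Lena → day 1, Gus → day 2, Bob → day 3.

Lena, Gus, Bob, Quinn, Vera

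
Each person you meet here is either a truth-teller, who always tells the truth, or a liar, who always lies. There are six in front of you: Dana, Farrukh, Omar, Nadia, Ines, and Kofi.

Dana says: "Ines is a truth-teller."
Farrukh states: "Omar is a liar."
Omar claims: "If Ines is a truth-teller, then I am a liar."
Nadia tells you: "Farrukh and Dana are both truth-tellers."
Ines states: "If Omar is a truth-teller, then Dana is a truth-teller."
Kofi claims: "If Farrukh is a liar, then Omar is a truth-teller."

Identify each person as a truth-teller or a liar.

Dana: liar, Farrukh: liar, Omar: truth-teller, Nadia: liar, Ines: liar, Kofi: truth-teller

Consider Dana. Suppose Dana is a truth-teller.
Then no assignment of the remaining roles makes every statement match its speaker's type — contradiction.
So Dana is a liar.
With that fixed, Nadia's statement is false, so Nadia is a liar.
Consider Farrukh. Suppose Farrukh is a truth-teller.
Then no assignment of the remaining roles makes every statement match its speaker's type — contradiction.
So Farrukh is a liar.
Consider Omar. Suppose Omar is a liar.
Then Farrukh's statement comes out true, contradicting Farrukh being a liar.
So Omar is a truth-teller.
With that fixed, Ines's statement is false, so Ines is a liar.
With that fixed, Kofi's statement is true, so Kofi is a truth-teller.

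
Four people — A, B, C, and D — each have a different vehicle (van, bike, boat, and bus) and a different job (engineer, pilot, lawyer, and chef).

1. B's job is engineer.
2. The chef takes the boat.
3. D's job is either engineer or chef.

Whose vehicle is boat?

D

With clues 1–2, B is impossible for the one with vehicle boat.
With clues 1–3, A and C are impossible for the one with vehicle boat.
That leaves D.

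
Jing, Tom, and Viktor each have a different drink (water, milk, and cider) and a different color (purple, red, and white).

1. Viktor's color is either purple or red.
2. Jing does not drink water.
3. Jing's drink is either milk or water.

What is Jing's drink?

milk

With clues 1–2, water is impossible for Jing's drink.
With clues 1–3, cider is impossible for Jing's drink.
That leaves milk.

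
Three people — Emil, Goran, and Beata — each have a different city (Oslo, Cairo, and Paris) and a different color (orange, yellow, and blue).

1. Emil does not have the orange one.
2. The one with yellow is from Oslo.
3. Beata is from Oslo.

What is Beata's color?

yellow

With clues 1–3, blue and orange are impossible for Beata's color.
That leaves yellow.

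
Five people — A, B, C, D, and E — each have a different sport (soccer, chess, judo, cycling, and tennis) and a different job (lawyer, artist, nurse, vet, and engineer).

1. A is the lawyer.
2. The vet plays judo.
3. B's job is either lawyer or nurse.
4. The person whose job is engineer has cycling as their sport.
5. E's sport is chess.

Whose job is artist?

E

Clue 1 rules out A for the one with job artist.
With clues 1–3, B is impossible for the one with job artist.
With clues 1–5, C and D are impossible for the one with job artist.
That leaves E.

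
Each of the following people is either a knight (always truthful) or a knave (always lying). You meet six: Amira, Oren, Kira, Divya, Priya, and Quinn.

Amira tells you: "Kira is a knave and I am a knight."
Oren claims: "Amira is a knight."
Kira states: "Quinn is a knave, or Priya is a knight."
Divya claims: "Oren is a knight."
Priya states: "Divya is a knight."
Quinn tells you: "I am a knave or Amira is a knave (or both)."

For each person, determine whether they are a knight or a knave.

Consider Amira. Suppose Amira is a knight.
Then whichever role Quinn has, Quinn's statement has the wrong truth value — contradiction.
So Amira is a knave.
With that fixed, Oren's statement is false, so Oren is a knave.
With that fixed, Divya's statement is false, so Divya is a knave.
With that fixed, Priya's statement is false, so Priya is a knave.
With that fixed, Quinn's statement is true, so Quinn is a knight.
With that fixed, Kira's statement is false, so Kira is a knave.

Amira: knave, Oren: knave, Kira: knave, Divya: knave, Priya: knave, Quinn: knight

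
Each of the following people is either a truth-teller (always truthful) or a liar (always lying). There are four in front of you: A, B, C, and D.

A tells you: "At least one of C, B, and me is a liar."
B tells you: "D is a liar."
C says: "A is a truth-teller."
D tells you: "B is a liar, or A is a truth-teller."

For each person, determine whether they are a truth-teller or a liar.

Consider A. Suppose A is a liar.
Then A's own statement would have to be false, but it can't be — contradiction.
So A is a truth-teller.
With that fixed, C's statement is true, so C is a truth-teller.
With that fixed, D's statement is true, so D is a truth-teller.
With that fixed, B's statement is false, so B is a liar.

A: truth-teller, B: liar, C: truth-teller, D: truth-teller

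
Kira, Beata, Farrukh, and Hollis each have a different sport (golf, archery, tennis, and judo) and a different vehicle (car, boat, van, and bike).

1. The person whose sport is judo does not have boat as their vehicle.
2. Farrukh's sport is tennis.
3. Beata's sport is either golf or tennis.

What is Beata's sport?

With clues 1–2, tennis is impossible for Beata's sport.
With clues 1–3, archery and judo are impossible for Beata's sport.
That leaves golf.

golf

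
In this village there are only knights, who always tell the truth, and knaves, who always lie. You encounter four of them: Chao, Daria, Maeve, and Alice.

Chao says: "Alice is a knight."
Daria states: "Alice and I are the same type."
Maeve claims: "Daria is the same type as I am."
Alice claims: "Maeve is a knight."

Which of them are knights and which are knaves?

Chao: knight, Daria: knight, Maeve: knight, Alice: knight

Consider Chao. Suppose Chao is a knave.
Then no assignment of the remaining roles makes every statement match its speaker's type — contradiction.
So Chao is a knight.
Consider Daria. Suppose Daria is a knave.
Then whichever role Maeve has, Maeve's statement has the wrong truth value — contradiction.
So Daria is a knight.
Consider Maeve. Suppose Maeve is a knave.
Then no assignment of the remaining roles makes every statement match its speaker's type — contradiction.
So Maeve is a knight.
With that fixed, Alice's statement is true, so Alice is a knight.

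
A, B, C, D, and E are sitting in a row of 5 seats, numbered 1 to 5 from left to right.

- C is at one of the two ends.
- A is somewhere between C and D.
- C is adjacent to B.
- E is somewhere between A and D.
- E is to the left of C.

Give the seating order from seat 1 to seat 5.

D, E, A, B, C

From clue 1: C is in {1,5}.
From clues 1–3: B is in {2,4}.
From clues 1–4: A → seat 3.
From clues 1–5: D → seat 1, E → seat 2, B → seat 4, C → seat 5.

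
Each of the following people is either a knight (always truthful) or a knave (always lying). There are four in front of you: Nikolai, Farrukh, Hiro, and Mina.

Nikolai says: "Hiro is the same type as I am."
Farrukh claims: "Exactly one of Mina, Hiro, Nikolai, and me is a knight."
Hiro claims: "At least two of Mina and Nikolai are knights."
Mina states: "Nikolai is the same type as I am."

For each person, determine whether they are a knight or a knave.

Nikolai: knight, Farrukh: knave, Hiro: knight, Mina: knight

Consider Nikolai. Suppose Nikolai is a knave.
Then whichever role Mina has, Mina's statement has the wrong truth value — contradiction.
So Nikolai is a knight.
Consider Farrukh. Suppose Farrukh is a knight.
Then Farrukh's own statement would have to be true, but it can't be — contradiction.
So Farrukh is a knave.
Consider Hiro. Suppose Hiro is a knave.
Then Nikolai's statement comes out false, contradicting Nikolai being a knight.
So Hiro is a knight.
Consider Mina. Suppose Mina is a knave.
Then Hiro's statement comes out false, contradicting Hiro being a knight.
So Mina is a knight.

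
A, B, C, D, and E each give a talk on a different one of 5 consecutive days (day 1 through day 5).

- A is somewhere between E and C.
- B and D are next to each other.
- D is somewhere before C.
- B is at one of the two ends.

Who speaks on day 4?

With clues 1–2, C and E are ruled out for day 4.
With clues 1–4, B and D are ruled out for day 4.
So day 4 is A.

A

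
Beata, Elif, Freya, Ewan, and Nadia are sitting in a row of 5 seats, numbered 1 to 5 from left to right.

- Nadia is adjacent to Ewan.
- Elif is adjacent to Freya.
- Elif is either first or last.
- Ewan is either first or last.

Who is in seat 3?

With clues 1–3, Elif and Freya are ruled out for seat 3.
With clues 1–4, Ewan and Nadia are ruled out for seat 3.
So seat 3 is Beata.

Beata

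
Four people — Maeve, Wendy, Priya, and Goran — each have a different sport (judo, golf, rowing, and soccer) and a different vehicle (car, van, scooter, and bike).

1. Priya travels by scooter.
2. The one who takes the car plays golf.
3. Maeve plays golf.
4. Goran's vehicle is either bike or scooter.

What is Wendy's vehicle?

Clue 1 rules out scooter for Wendy's vehicle.
With clues 1–3, car is impossible for Wendy's vehicle.
With clues 1–4, bike is impossible for Wendy's vehicle.
That leaves van.

van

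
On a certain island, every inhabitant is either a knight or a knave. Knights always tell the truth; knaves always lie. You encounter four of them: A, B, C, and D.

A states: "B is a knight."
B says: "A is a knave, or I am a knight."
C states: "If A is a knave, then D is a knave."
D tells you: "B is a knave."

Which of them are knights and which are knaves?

A: knight, B: knight, C: knight, D: knave

Consider A. Suppose A is a knave.
Then no assignment of the remaining roles makes every statement match its speaker's type — contradiction.
So A is a knight.
With that fixed, C's statement is true, so C is a knight.
Consider B. Suppose B is a knave.
Then A's statement comes out false, contradicting A being a knight.
So B is a knight.
With that fixed, D's statement is false, so D is a knave.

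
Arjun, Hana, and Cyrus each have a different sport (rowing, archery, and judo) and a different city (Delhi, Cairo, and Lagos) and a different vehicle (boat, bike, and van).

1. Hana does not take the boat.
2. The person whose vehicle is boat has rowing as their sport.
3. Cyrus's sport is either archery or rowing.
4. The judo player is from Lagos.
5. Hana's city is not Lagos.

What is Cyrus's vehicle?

boat

With clues 1–5, bike and van are impossible for Cyrus's vehicle.
That leaves boat.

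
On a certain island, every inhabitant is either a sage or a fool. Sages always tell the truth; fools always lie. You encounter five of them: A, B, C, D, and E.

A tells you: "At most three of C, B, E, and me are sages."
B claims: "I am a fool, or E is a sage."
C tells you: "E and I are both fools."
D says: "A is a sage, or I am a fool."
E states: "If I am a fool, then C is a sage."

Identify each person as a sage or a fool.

Consider A. Suppose A is a fool.
Then A's own statement would have to be false, but it can't be — contradiction.
So A is a sage.
With that fixed, D's statement is true, so D is a sage.
Consider B. Suppose B is a fool.
Then B's own statement would have to be false, but it can't be — contradiction.
So B is a sage.
Consider C. Suppose C is a sage.
Then C's own statement would have to be true, but it can't be — contradiction.
So C is a fool.
Consider E. Suppose E is a fool.
Then B's statement comes out false, contradicting B being a sage.
So E is a sage.

A: sage, B: sage, C: fool, D: sage, E: sage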